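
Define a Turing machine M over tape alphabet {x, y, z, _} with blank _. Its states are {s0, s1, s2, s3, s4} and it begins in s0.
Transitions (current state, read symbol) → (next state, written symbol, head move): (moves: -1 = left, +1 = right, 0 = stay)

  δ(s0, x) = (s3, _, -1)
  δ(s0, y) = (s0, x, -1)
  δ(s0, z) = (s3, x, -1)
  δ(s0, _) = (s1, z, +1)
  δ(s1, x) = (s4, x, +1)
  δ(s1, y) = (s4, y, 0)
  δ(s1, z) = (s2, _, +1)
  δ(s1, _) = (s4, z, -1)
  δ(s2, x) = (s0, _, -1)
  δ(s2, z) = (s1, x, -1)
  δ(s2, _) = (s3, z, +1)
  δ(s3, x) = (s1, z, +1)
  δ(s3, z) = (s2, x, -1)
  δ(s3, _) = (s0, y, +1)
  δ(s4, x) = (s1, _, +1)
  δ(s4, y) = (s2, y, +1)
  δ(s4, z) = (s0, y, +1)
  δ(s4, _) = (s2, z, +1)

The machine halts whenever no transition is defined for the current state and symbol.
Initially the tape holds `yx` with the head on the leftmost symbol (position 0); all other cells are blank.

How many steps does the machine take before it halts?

13

s0 | _[y]x_   read y → write x, move -1, go to s0
s0 | [_]xx_   read _ → write z, move +1, go to s1
s1 | z[x]x_   read x → write x, move +1, go to s4
s4 | zx[x]_   read x → write _, move +1, go to s1
s1 | zx_[_]   read _ → write z, move -1, go to s4
s4 | zx[_]z   read _ → write z, move +1, go to s2
s2 | zxz[z]   read z → write x, move -1, go to s1
s1 | zx[z]x   read z → write _, move +1, go to s2
s2 | zx_[x]   read x → write _, move -1, go to s0
s0 | zx[_]_   read _ → write z, move +1, go to s1
s1 | zxz[_]   read _ → write z, move -1, go to s4
s4 | zx[z]z   read z → write y, move +1, go to s0
s0 | zxy[z]   read z → write x, move -1, go to s3
s3 | zx[y]x
M halts after 13 transitions.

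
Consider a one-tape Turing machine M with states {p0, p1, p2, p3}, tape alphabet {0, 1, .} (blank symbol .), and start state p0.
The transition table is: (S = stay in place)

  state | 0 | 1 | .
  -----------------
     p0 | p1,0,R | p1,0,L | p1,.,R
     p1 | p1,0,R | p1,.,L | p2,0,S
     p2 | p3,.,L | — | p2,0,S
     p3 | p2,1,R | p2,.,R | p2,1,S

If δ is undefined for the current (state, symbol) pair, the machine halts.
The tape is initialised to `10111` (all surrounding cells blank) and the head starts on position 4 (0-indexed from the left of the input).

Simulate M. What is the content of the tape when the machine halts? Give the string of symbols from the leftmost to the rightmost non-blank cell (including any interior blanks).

11..0

p0 | 1011[1]   read 1 → write 0, move L, go to p1
p1 | 101[1]0   read 1 → write ., move L, go to p1
p1 | 10[1].0   read 1 → write ., move L, go to p1
p1 | 1[0]..0   read 0 → write 0, move R, go to p1
p1 | 10[.].0   read . → write 0, move S, go to p2
p2 | 10[0].0   read 0 → write ., move L, go to p3
p3 | 1[0]..0   read 0 → write 1, move R, go to p2
p2 | 11[.].0   read . → write 0, move S, go to p2
p2 | 11[0].0   read 0 → write ., move L, go to p3
p3 | 1[1]..0   read 1 → write ., move R, go to p2
p2 | 1.[.].0   read . → write 0, move S, go to p2
p2 | 1.[0].0   read 0 → write ., move L, go to p3
p3 | 1[.]..0   read . → write 1, move S, go to p2
p2 | 1[1]..0
The non-blank tape span at halt is 11..0.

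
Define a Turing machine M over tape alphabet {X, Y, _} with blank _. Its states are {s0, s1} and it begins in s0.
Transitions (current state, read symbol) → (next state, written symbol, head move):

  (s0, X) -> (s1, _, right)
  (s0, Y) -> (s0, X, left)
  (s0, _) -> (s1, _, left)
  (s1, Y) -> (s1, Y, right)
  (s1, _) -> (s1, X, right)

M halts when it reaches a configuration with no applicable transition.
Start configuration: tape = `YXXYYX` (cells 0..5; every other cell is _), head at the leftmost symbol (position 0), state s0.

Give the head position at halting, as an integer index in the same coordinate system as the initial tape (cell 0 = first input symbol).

0

state=s0 head=0 tape=__[Y]XXYYX   (s0,Y)→(s0,X,left)
state=s0 head=-1 tape=_[_]XXXYYX   (s0,_)→(s1,_,left)
state=s1 head=-2 tape=[_]_XXXYYX   (s1,_)→(s1,X,right)
state=s1 head=-1 tape=X[_]XXXYYX   (s1,_)→(s1,X,right)
state=s1 head=0 tape=XX[X]XXYYX
At halt the head is at cell 0.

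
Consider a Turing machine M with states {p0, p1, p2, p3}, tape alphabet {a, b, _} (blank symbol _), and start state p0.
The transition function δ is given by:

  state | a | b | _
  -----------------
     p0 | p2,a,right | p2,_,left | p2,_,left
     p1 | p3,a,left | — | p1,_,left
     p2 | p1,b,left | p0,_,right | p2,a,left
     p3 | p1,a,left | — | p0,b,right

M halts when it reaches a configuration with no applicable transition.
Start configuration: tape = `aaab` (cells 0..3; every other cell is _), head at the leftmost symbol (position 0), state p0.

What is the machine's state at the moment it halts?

state=p0 head=0 tape=_[a]aab_   (p0,a)→(p2,a,right)
state=p2 head=1 tape=_a[a]ab_   (p2,a)→(p1,b,left)
state=p1 head=0 tape=_[a]bab_   (p1,a)→(p3,a,left)
state=p3 head=-1 tape=[_]abab_   (p3,_)→(p0,b,right)
state=p0 head=0 tape=b[a]bab_   (p0,a)→(p2,a,right)
state=p2 head=1 tape=ba[b]ab_   (p2,b)→(p0,_,right)
state=p0 head=2 tape=ba_[a]b_   (p0,a)→(p2,a,right)
state=p2 head=3 tape=ba_a[b]_   (p2,b)→(p0,_,right)
state=p0 head=4 tape=ba_a_[_]   (p0,_)→(p2,_,left)
state=p2 head=3 tape=ba_a[_]_   (p2,_)→(p2,a,left)
state=p2 head=2 tape=ba_[a]a_   (p2,a)→(p1,b,left)
state=p1 head=1 tape=ba[_]ba_   (p1,_)→(p1,_,left)
state=p1 head=0 tape=b[a]_ba_   (p1,a)→(p3,a,left)
state=p3 head=-1 tape=[b]a_ba_
No transition is defined for (p3, b); M halts in state p3.

p3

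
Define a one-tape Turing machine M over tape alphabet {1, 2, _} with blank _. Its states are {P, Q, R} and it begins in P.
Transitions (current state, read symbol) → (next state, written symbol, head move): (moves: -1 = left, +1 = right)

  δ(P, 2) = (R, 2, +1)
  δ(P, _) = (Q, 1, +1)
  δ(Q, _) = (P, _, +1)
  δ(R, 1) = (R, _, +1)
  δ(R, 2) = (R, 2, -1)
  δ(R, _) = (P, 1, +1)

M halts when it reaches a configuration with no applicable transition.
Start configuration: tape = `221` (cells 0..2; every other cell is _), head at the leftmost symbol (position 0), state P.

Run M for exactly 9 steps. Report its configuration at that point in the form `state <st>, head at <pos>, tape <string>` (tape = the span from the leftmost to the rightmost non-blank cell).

state=P head=0 tape=_[2]21   (P,2)→(R,2,+1)
state=R head=1 tape=_2[2]1   (R,2)→(R,2,-1)
state=R head=0 tape=_[2]21   (R,2)→(R,2,-1)
state=R head=-1 tape=[_]221   (R,_)→(P,1,+1)
state=P head=0 tape=1[2]21   (P,2)→(R,2,+1)
state=R head=1 tape=12[2]1   (R,2)→(R,2,-1)
state=R head=0 tape=1[2]21   (R,2)→(R,2,-1)
state=R head=-1 tape=[1]221   (R,1)→(R,_,+1)
state=R head=0 tape=_[2]21   (R,2)→(R,2,-1)
state=R head=-1 tape=[_]221
After 9 steps: state R, head at -1, tape 221.

state R, head at -1, tape 221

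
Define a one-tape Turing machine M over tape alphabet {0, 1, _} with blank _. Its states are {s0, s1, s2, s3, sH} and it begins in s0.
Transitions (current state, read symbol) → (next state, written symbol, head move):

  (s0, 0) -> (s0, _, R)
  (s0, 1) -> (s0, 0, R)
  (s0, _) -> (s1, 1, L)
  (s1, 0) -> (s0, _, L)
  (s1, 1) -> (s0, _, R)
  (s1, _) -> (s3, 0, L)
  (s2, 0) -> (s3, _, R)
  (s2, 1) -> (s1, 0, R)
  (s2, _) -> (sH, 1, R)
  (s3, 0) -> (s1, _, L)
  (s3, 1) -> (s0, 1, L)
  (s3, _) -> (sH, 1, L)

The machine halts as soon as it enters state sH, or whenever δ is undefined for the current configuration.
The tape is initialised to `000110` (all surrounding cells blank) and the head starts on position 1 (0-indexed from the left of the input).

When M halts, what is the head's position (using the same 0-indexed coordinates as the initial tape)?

s0 | ___0[0]0110_   read 0 → write _, move R, go to s0
s0 | ___0_[0]110_   read 0 → write _, move R, go to s0
s0 | ___0__[1]10_   read 1 → write 0, move R, go to s0
s0 | ___0__0[1]0_   read 1 → write 0, move R, go to s0
s0 | ___0__00[0]_   read 0 → write _, move R, go to s0
s0 | ___0__00_[_]   read _ → write 1, move L, go to s1
s1 | ___0__00[_]1   read _ → write 0, move L, go to s3
s3 | ___0__0[0]01   read 0 → write _, move L, go to s1
s1 | ___0__[0]_01   read 0 → write _, move L, go to s0
s0 | ___0_[_]__01   read _ → write 1, move L, go to s1
s1 | ___0[_]1__01   read _ → write 0, move L, go to s3
s3 | ___[0]01__01   read 0 → write _, move L, go to s1
s1 | __[_]_01__01   read _ → write 0, move L, go to s3
s3 | _[_]0_01__01   read _ → write 1, move L, go to sH
sH | [_]10_01__01
At halt the head is at cell -3.

-3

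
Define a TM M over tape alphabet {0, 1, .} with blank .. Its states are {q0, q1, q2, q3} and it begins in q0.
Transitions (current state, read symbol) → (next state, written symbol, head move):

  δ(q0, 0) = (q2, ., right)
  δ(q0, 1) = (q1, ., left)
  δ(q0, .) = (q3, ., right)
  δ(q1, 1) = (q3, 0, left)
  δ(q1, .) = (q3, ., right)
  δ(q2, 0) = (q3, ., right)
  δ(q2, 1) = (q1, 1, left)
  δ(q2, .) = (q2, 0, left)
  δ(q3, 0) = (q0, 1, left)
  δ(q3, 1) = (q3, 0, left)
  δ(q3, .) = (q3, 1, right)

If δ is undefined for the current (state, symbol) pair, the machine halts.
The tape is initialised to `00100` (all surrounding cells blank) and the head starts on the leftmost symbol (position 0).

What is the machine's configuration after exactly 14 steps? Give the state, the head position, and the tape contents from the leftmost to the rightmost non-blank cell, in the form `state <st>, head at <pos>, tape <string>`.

state q3, head at 0, tape 1000

state=q0 head=0 tape=.[0]0100   (q0,0)→(q2,.,right)
state=q2 head=1 tape=..[0]100   (q2,0)→(q3,.,right)
state=q3 head=2 tape=...[1]00   (q3,1)→(q3,0,left)
state=q3 head=1 tape=..[.]000   (q3,.)→(q3,1,right)
state=q3 head=2 tape=..1[0]00   (q3,0)→(q0,1,left)
state=q0 head=1 tape=..[1]100   (q0,1)→(q1,.,left)
state=q1 head=0 tape=.[.].100   (q1,.)→(q3,.,right)
state=q3 head=1 tape=..[.]100   (q3,.)→(q3,1,right)
state=q3 head=2 tape=..1[1]00   (q3,1)→(q3,0,left)
state=q3 head=1 tape=..[1]000   (q3,1)→(q3,0,left)
state=q3 head=0 tape=.[.]0000   (q3,.)→(q3,1,right)
state=q3 head=1 tape=.1[0]000   (q3,0)→(q0,1,left)
state=q0 head=0 tape=.[1]1000   (q0,1)→(q1,.,left)
state=q1 head=-1 tape=[.].1000   (q1,.)→(q3,.,right)
state=q3 head=0 tape=.[.]1000
After 14 steps: state q3, head at 0, tape 1000.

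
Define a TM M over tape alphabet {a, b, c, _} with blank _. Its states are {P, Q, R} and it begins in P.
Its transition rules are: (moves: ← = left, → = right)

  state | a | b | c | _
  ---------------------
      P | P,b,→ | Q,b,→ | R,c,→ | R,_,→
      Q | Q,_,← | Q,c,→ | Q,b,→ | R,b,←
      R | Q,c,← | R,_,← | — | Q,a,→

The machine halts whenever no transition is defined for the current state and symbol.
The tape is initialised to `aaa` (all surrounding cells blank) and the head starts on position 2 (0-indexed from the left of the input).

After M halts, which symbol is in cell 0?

P | __aa[a]___   read a → write b, move →, go to P
P | __aab[_]__   read _ → write _, move →, go to R
R | __aab_[_]_   read _ → write a, move →, go to Q
Q | __aab_a[_]   read _ → write b, move ←, go to R
R | __aab_[a]b   read a → write c, move ←, go to Q
Q | __aab[_]cb   read _ → write b, move ←, go to R
R | __aa[b]bcb   read b → write _, move ←, go to R
R | __a[a]_bcb   read a → write c, move ←, go to Q
Q | __[a]c_bcb   read a → write _, move ←, go to Q
Q | _[_]_c_bcb   read _ → write b, move ←, go to R
R | [_]b_c_bcb   read _ → write a, move →, go to Q
Q | a[b]_c_bcb   read b → write c, move →, go to Q
Q | ac[_]c_bcb   read _ → write b, move ←, go to R
R | a[c]bc_bcb
Cell 0 holds b when M halts.

b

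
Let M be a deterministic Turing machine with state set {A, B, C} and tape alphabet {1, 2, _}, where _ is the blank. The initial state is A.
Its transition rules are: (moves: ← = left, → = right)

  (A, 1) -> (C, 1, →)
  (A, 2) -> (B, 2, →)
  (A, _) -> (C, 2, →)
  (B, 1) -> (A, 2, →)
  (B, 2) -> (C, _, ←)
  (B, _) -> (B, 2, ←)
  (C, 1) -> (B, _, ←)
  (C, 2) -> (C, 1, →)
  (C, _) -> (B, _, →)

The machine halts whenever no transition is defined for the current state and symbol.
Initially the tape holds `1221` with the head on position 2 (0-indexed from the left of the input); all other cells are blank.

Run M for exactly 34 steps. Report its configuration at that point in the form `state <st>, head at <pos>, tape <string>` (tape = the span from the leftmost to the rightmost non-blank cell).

state=A head=2 tape=12[2]1_____   (A,2)→(B,2,→)
state=B head=3 tape=122[1]_____   (B,1)→(A,2,→)
state=A head=4 tape=1222[_]____   (A,_)→(C,2,→)
state=C head=5 tape=12222[_]___   (C,_)→(B,_,→)
state=B head=6 tape=12222_[_]__   (B,_)→(B,2,←)
state=B head=5 tape=12222[_]2__   (B,_)→(B,2,←)
state=B head=4 tape=1222[2]22__   (B,2)→(C,_,←)
state=C head=3 tape=122[2]_22__   (C,2)→(C,1,→)
state=C head=4 tape=1221[_]22__   (C,_)→(B,_,→)
state=B head=5 tape=1221_[2]2__   (B,2)→(C,_,←)
state=C head=4 tape=1221[_]_2__   (C,_)→(B,_,→)
state=B head=5 tape=1221_[_]2__   (B,_)→(B,2,←)
state=B head=4 tape=1221[_]22__   (B,_)→(B,2,←)
state=B head=3 tape=122[1]222__   (B,1)→(A,2,→)
state=A head=4 tape=1222[2]22__   (A,2)→(B,2,→)
state=B head=5 tape=12222[2]2__   (B,2)→(C,_,←)
state=C head=4 tape=1222[2]_2__   (C,2)→(C,1,→)
state=C head=5 tape=12221[_]2__   (C,_)→(B,_,→)
state=B head=6 tape=12221_[2]__   (B,2)→(C,_,←)
state=C head=5 tape=12221[_]___   (C,_)→(B,_,→)
state=B head=6 tape=12221_[_]__   (B,_)→(B,2,←)
state=B head=5 tape=12221[_]2__   (B,_)→(B,2,←)
state=B head=4 tape=1222[1]22__   (B,1)→(A,2,→)
state=A head=5 tape=12222[2]2__   (A,2)→(B,2,→)
state=B head=6 tape=122222[2]__   (B,2)→(C,_,←)
state=C head=5 tape=12222[2]___   (C,2)→(C,1,→)
state=C head=6 tape=122221[_]__   (C,_)→(B,_,→)
state=B head=7 tape=122221_[_]_   (B,_)→(B,2,←)
state=B head=6 tape=122221[_]2_   (B,_)→(B,2,←)
state=B head=5 tape=12222[1]22_   (B,1)→(A,2,→)
state=A head=6 tape=122222[2]2_   (A,2)→(B,2,→)
state=B head=7 tape=1222222[2]_   (B,2)→(C,_,←)
state=C head=6 tape=122222[2]__   (C,2)→(C,1,→)
state=C head=7 tape=1222221[_]_   (C,_)→(B,_,→)
state=B head=8 tape=1222221_[_]
After 34 steps: state B, head at 8, tape 1222221.

state B, head at 8, tape 1222221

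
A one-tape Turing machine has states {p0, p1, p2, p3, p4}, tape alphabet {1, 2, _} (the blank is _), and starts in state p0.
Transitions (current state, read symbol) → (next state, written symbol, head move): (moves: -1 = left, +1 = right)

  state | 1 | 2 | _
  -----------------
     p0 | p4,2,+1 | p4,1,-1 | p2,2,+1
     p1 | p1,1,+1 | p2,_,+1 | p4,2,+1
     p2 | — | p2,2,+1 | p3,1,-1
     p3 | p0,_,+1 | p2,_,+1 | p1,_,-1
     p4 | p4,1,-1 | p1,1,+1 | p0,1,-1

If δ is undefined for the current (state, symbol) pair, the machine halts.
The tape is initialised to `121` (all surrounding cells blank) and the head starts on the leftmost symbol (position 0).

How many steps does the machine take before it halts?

23

state=p0 head=0 tape=__[1]21____   (p0,1)→(p4,2,+1)
state=p4 head=1 tape=__2[2]1____   (p4,2)→(p1,1,+1)
state=p1 head=2 tape=__21[1]____   (p1,1)→(p1,1,+1)
state=p1 head=3 tape=__211[_]___   (p1,_)→(p4,2,+1)
state=p4 head=4 tape=__2112[_]__   (p4,_)→(p0,1,-1)
state=p0 head=3 tape=__211[2]1__   (p0,2)→(p4,1,-1)
state=p4 head=2 tape=__21[1]11__   (p4,1)→(p4,1,-1)
state=p4 head=1 tape=__2[1]111__   (p4,1)→(p4,1,-1)
state=p4 head=0 tape=__[2]1111__   (p4,2)→(p1,1,+1)
state=p1 head=1 tape=__1[1]111__   (p1,1)→(p1,1,+1)
state=p1 head=2 tape=__11[1]11__   (p1,1)→(p1,1,+1)
state=p1 head=3 tape=__111[1]1__   (p1,1)→(p1,1,+1)
state=p1 head=4 tape=__1111[1]__   (p1,1)→(p1,1,+1)
state=p1 head=5 tape=__11111[_]_   (p1,_)→(p4,2,+1)
state=p4 head=6 tape=__111112[_]   (p4,_)→(p0,1,-1)
state=p0 head=5 tape=__11111[2]1   (p0,2)→(p4,1,-1)
state=p4 head=4 tape=__1111[1]11   (p4,1)→(p4,1,-1)
state=p4 head=3 tape=__111[1]111   (p4,1)→(p4,1,-1)
state=p4 head=2 tape=__11[1]1111   (p4,1)→(p4,1,-1)
state=p4 head=1 tape=__1[1]11111   (p4,1)→(p4,1,-1)
state=p4 head=0 tape=__[1]111111   (p4,1)→(p4,1,-1)
state=p4 head=-1 tape=_[_]1111111   (p4,_)→(p0,1,-1)
state=p0 head=-2 tape=[_]11111111   (p0,_)→(p2,2,+1)
state=p2 head=-1 tape=2[1]1111111
M halts after 23 transitions.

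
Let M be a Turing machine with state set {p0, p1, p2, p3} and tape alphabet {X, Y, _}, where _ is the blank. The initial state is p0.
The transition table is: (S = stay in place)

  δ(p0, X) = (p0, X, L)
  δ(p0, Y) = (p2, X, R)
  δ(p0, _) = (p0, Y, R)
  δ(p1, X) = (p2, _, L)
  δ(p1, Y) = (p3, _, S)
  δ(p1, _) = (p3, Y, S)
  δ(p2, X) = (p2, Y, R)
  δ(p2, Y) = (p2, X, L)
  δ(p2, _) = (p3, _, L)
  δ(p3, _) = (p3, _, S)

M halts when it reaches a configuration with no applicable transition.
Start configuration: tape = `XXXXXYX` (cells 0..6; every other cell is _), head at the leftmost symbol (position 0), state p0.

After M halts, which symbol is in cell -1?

Y

state=p0 head=0 tape=_[X]XXXXYX_   (p0,X)→(p0,X,L)
state=p0 head=-1 tape=[_]XXXXXYX_   (p0,_)→(p0,Y,R)
state=p0 head=0 tape=Y[X]XXXXYX_   (p0,X)→(p0,X,L)
state=p0 head=-1 tape=[Y]XXXXXYX_   (p0,Y)→(p2,X,R)
state=p2 head=0 tape=X[X]XXXXYX_   (p2,X)→(p2,Y,R)
state=p2 head=1 tape=XY[X]XXXYX_   (p2,X)→(p2,Y,R)
state=p2 head=2 tape=XYY[X]XXYX_   (p2,X)→(p2,Y,R)
state=p2 head=3 tape=XYYY[X]XYX_   (p2,X)→(p2,Y,R)
state=p2 head=4 tape=XYYYY[X]YX_   (p2,X)→(p2,Y,R)
state=p2 head=5 tape=XYYYYY[Y]X_   (p2,Y)→(p2,X,L)
state=p2 head=4 tape=XYYYY[Y]XX_   (p2,Y)→(p2,X,L)
state=p2 head=3 tape=XYYY[Y]XXX_   (p2,Y)→(p2,X,L)
state=p2 head=2 tape=XYY[Y]XXXX_   (p2,Y)→(p2,X,L)
state=p2 head=1 tape=XY[Y]XXXXX_   (p2,Y)→(p2,X,L)
state=p2 head=0 tape=X[Y]XXXXXX_   (p2,Y)→(p2,X,L)
state=p2 head=-1 tape=[X]XXXXXXX_   (p2,X)→(p2,Y,R)
state=p2 head=0 tape=Y[X]XXXXXX_   (p2,X)→(p2,Y,R)
state=p2 head=1 tape=YY[X]XXXXX_   (p2,X)→(p2,Y,R)
state=p2 head=2 tape=YYY[X]XXXX_   (p2,X)→(p2,Y,R)
state=p2 head=3 tape=YYYY[X]XXX_   (p2,X)→(p2,Y,R)
state=p2 head=4 tape=YYYYY[X]XX_   (p2,X)→(p2,Y,R)
state=p2 head=5 tape=YYYYYY[X]X_   (p2,X)→(p2,Y,R)
state=p2 head=6 tape=YYYYYYY[X]_   (p2,X)→(p2,Y,R)
state=p2 head=7 tape=YYYYYYYY[_]   (p2,_)→(p3,_,L)
state=p3 head=6 tape=YYYYYYY[Y]_
Cell -1 holds Y when M halts.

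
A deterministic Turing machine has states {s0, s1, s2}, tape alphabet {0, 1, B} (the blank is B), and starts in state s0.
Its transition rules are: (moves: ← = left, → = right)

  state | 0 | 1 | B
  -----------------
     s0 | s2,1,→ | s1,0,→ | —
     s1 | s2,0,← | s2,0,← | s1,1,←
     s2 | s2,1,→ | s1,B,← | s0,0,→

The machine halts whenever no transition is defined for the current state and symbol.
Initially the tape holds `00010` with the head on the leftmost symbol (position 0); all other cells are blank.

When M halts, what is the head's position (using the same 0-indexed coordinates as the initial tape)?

state=s0 head=0 tape=B[0]0010BB   (s0,0)→(s2,1,→)
state=s2 head=1 tape=B1[0]010BB   (s2,0)→(s2,1,→)
state=s2 head=2 tape=B11[0]10BB   (s2,0)→(s2,1,→)
state=s2 head=3 tape=B111[1]0BB   (s2,1)→(s1,B,←)
state=s1 head=2 tape=B11[1]B0BB   (s1,1)→(s2,0,←)
state=s2 head=1 tape=B1[1]0B0BB   (s2,1)→(s1,B,←)
state=s1 head=0 tape=B[1]B0B0BB   (s1,1)→(s2,0,←)
state=s2 head=-1 tape=[B]0B0B0BB   (s2,B)→(s0,0,→)
state=s0 head=0 tape=0[0]B0B0BB   (s0,0)→(s2,1,→)
state=s2 head=1 tape=01[B]0B0BB   (s2,B)→(s0,0,→)
state=s0 head=2 tape=010[0]B0BB   (s0,0)→(s2,1,→)
state=s2 head=3 tape=0101[B]0BB   (s2,B)→(s0,0,→)
state=s0 head=4 tape=01010[0]BB   (s0,0)→(s2,1,→)
state=s2 head=5 tape=010101[B]B   (s2,B)→(s0,0,→)
state=s0 head=6 tape=0101010[B]
At halt the head is at cell 6.

6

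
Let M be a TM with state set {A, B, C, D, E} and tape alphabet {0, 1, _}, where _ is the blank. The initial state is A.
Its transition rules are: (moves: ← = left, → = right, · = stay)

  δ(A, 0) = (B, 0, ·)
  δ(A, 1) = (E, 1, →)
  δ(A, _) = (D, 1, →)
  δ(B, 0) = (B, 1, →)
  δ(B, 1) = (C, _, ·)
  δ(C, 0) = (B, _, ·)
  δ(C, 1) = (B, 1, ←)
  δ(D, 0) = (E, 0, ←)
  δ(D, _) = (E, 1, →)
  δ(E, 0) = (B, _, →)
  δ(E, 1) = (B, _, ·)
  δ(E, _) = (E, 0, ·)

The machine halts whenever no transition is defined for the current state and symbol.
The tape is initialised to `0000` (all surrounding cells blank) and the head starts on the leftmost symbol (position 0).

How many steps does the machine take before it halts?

state=A head=0 tape=[0]000_   (A,0)→(B,0,·)
state=B head=0 tape=[0]000_   (B,0)→(B,1,→)
state=B head=1 tape=1[0]00_   (B,0)→(B,1,→)
state=B head=2 tape=11[0]0_   (B,0)→(B,1,→)
state=B head=3 tape=111[0]_   (B,0)→(B,1,→)
state=B head=4 tape=1111[_]
M halts after 5 transitions.

5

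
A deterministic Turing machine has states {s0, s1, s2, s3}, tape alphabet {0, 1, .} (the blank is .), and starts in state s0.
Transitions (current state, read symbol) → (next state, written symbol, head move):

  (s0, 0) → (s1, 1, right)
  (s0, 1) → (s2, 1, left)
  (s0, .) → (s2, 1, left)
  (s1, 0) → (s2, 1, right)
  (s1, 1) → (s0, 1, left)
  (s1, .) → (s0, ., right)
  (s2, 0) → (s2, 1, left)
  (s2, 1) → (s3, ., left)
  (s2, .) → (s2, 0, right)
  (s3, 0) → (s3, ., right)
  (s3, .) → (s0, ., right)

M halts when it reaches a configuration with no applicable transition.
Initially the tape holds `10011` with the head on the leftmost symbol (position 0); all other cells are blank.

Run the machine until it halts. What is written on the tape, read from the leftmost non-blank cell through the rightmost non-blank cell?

state=s0 head=0 tape=.[1]0011   (s0,1)→(s2,1,left)
state=s2 head=-1 tape=[.]10011   (s2,.)→(s2,0,right)
state=s2 head=0 tape=0[1]0011   (s2,1)→(s3,.,left)
state=s3 head=-1 tape=[0].0011   (s3,0)→(s3,.,right)
state=s3 head=0 tape=.[.]0011   (s3,.)→(s0,.,right)
state=s0 head=1 tape=..[0]011   (s0,0)→(s1,1,right)
state=s1 head=2 tape=..1[0]11   (s1,0)→(s2,1,right)
state=s2 head=3 tape=..11[1]1   (s2,1)→(s3,.,left)
state=s3 head=2 tape=..1[1].1
The non-blank tape span at halt is 11.1.

11.1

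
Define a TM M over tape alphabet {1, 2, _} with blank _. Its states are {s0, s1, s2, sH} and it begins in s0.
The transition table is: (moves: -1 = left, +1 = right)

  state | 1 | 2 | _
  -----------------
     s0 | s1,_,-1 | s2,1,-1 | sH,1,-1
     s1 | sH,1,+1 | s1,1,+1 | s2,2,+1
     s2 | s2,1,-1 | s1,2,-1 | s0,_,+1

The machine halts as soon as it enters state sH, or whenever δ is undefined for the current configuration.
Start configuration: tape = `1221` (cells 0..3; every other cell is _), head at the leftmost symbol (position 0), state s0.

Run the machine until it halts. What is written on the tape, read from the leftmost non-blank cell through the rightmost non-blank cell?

state=s0 head=0 tape=_[1]221_   (s0,1)→(s1,_,-1)
state=s1 head=-1 tape=[_]_221_   (s1,_)→(s2,2,+1)
state=s2 head=0 tape=2[_]221_   (s2,_)→(s0,_,+1)
state=s0 head=1 tape=2_[2]21_   (s0,2)→(s2,1,-1)
state=s2 head=0 tape=2[_]121_   (s2,_)→(s0,_,+1)
state=s0 head=1 tape=2_[1]21_   (s0,1)→(s1,_,-1)
state=s1 head=0 tape=2[_]_21_   (s1,_)→(s2,2,+1)
state=s2 head=1 tape=22[_]21_   (s2,_)→(s0,_,+1)
state=s0 head=2 tape=22_[2]1_   (s0,2)→(s2,1,-1)
state=s2 head=1 tape=22[_]11_   (s2,_)→(s0,_,+1)
state=s0 head=2 tape=22_[1]1_   (s0,1)→(s1,_,-1)
state=s1 head=1 tape=22[_]_1_   (s1,_)→(s2,2,+1)
state=s2 head=2 tape=222[_]1_   (s2,_)→(s0,_,+1)
state=s0 head=3 tape=222_[1]_   (s0,1)→(s1,_,-1)
state=s1 head=2 tape=222[_]__   (s1,_)→(s2,2,+1)
state=s2 head=3 tape=2222[_]_   (s2,_)→(s0,_,+1)
state=s0 head=4 tape=2222_[_]   (s0,_)→(sH,1,-1)
state=sH head=3 tape=2222[_]1
The non-blank tape span at halt is 2222_1.

2222_1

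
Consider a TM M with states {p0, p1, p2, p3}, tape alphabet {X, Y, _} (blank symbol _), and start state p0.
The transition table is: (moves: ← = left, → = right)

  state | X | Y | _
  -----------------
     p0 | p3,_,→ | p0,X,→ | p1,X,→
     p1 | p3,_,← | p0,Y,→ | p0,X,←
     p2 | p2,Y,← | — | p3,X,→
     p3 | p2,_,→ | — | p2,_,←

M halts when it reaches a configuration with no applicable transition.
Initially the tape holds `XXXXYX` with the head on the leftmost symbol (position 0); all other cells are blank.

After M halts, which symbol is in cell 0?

_

p0 | [X]XXXYX   read X → write _, move →, go to p3
p3 | _[X]XXYX   read X → write _, move →, go to p2
p2 | __[X]XYX   read X → write Y, move ←, go to p2
p2 | _[_]YXYX   read _ → write X, move →, go to p3
p3 | _X[Y]XYX
Cell 0 holds _ when M halts.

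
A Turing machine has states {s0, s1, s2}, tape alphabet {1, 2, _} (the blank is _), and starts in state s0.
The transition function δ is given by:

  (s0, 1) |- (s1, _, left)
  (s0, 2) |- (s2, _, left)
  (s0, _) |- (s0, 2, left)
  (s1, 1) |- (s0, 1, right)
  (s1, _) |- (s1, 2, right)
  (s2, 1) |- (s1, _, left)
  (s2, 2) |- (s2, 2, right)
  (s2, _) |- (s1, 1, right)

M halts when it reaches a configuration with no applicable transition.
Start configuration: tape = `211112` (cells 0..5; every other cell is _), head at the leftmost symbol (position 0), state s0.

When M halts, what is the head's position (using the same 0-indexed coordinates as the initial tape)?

state=s0 head=0 tape=_[2]11112   (s0,2)→(s2,_,left)
state=s2 head=-1 tape=[_]_11112   (s2,_)→(s1,1,right)
state=s1 head=0 tape=1[_]11112   (s1,_)→(s1,2,right)
state=s1 head=1 tape=12[1]1112   (s1,1)→(s0,1,right)
state=s0 head=2 tape=121[1]112   (s0,1)→(s1,_,left)
state=s1 head=1 tape=12[1]_112   (s1,1)→(s0,1,right)
state=s0 head=2 tape=121[_]112   (s0,_)→(s0,2,left)
state=s0 head=1 tape=12[1]2112   (s0,1)→(s1,_,left)
state=s1 head=0 tape=1[2]_2112
At halt the head is at cell 0.

0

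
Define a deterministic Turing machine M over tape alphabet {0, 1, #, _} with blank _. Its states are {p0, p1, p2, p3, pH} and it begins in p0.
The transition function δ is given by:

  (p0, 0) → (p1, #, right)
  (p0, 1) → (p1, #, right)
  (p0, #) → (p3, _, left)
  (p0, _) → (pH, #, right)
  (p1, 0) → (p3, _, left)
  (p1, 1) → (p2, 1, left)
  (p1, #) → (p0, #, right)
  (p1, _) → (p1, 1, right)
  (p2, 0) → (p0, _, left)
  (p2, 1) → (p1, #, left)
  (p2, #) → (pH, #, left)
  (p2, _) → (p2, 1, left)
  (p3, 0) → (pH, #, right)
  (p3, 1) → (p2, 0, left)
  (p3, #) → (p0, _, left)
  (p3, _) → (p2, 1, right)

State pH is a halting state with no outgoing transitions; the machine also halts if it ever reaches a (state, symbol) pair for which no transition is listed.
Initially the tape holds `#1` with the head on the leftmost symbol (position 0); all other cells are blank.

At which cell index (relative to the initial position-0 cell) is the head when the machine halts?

state=p0 head=0 tape=__[#]1   (p0,#)→(p3,_,left)
state=p3 head=-1 tape=_[_]_1   (p3,_)→(p2,1,right)
state=p2 head=0 tape=_1[_]1   (p2,_)→(p2,1,left)
state=p2 head=-1 tape=_[1]11   (p2,1)→(p1,#,left)
state=p1 head=-2 tape=[_]#11   (p1,_)→(p1,1,right)
state=p1 head=-1 tape=1[#]11   (p1,#)→(p0,#,right)
state=p0 head=0 tape=1#[1]1   (p0,1)→(p1,#,right)
state=p1 head=1 tape=1##[1]   (p1,1)→(p2,1,left)
state=p2 head=0 tape=1#[#]1   (p2,#)→(pH,#,left)
state=pH head=-1 tape=1[#]#1
At halt the head is at cell -1.

-1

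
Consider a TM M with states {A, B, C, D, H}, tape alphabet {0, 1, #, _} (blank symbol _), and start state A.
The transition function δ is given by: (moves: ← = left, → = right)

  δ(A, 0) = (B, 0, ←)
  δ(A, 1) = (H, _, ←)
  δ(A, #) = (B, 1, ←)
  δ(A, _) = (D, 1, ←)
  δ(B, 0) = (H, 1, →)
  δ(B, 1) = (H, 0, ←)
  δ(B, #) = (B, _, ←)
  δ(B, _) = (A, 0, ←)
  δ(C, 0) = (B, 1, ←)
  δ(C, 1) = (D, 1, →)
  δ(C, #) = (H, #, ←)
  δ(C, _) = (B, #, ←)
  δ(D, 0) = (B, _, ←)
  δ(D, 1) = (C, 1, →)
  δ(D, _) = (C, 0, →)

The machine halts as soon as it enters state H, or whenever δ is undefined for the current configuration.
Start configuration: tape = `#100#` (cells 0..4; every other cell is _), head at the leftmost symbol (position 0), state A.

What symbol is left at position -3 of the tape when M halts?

0

state=A head=0 tape=___[#]100#   (A,#)→(B,1,←)
state=B head=-1 tape=__[_]1100#   (B,_)→(A,0,←)
state=A head=-2 tape=_[_]01100#   (A,_)→(D,1,←)
state=D head=-3 tape=[_]101100#   (D,_)→(C,0,→)
state=C head=-2 tape=0[1]01100#   (C,1)→(D,1,→)
state=D head=-1 tape=01[0]1100#   (D,0)→(B,_,←)
state=B head=-2 tape=0[1]_1100#   (B,1)→(H,0,←)
state=H head=-3 tape=[0]0_1100#
Cell -3 holds 0 when M halts.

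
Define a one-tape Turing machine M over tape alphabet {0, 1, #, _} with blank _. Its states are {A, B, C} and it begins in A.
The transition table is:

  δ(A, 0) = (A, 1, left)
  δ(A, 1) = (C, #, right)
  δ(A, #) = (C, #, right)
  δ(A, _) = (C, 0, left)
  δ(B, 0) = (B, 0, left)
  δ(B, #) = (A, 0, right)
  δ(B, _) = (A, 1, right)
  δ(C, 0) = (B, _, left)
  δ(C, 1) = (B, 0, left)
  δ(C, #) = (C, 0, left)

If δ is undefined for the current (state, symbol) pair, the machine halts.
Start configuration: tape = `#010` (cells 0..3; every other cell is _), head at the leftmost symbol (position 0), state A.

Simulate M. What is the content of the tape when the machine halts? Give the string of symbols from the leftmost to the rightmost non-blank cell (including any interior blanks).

state=A head=0 tape=____[#]010   (A,#)→(C,#,right)
state=C head=1 tape=____#[0]10   (C,0)→(B,_,left)
state=B head=0 tape=____[#]_10   (B,#)→(A,0,right)
state=A head=1 tape=____0[_]10   (A,_)→(C,0,left)
state=C head=0 tape=____[0]010   (C,0)→(B,_,left)
state=B head=-1 tape=___[_]_010   (B,_)→(A,1,right)
state=A head=0 tape=___1[_]010   (A,_)→(C,0,left)
state=C head=-1 tape=___[1]0010   (C,1)→(B,0,left)
state=B head=-2 tape=__[_]00010   (B,_)→(A,1,right)
state=A head=-1 tape=__1[0]0010   (A,0)→(A,1,left)
state=A head=-2 tape=__[1]10010   (A,1)→(C,#,right)
state=C head=-1 tape=__#[1]0010   (C,1)→(B,0,left)
state=B head=-2 tape=__[#]00010   (B,#)→(A,0,right)
state=A head=-1 tape=__0[0]0010   (A,0)→(A,1,left)
state=A head=-2 tape=__[0]10010   (A,0)→(A,1,left)
state=A head=-3 tape=_[_]110010   (A,_)→(C,0,left)
state=C head=-4 tape=[_]0110010
The non-blank tape span at halt is 0110010.

0110010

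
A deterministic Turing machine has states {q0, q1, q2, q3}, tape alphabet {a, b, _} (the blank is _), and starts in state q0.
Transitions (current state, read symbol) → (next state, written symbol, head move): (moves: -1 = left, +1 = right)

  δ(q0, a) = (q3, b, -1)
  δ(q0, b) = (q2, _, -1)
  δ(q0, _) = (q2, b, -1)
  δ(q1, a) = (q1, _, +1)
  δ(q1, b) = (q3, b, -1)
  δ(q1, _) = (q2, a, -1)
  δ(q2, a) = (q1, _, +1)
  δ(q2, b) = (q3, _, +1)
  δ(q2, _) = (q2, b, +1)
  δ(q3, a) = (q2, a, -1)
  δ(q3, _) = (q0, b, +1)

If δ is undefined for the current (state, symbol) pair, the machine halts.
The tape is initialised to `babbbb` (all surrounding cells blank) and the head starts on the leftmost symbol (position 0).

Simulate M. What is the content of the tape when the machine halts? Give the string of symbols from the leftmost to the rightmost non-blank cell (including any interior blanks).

q0 | _[b]abbbb_   read b → write _, move -1, go to q2
q2 | [_]_abbbb_   read _ → write b, move +1, go to q2
q2 | b[_]abbbb_   read _ → write b, move +1, go to q2
q2 | bb[a]bbbb_   read a → write _, move +1, go to q1
q1 | bb_[b]bbb_   read b → write b, move -1, go to q3
q3 | bb[_]bbbb_   read _ → write b, move +1, go to q0
q0 | bbb[b]bbb_   read b → write _, move -1, go to q2
q2 | bb[b]_bbb_   read b → write _, move +1, go to q3
q3 | bb_[_]bbb_   read _ → write b, move +1, go to q0
q0 | bb_b[b]bb_   read b → write _, move -1, go to q2
q2 | bb_[b]_bb_   read b → write _, move +1, go to q3
q3 | bb__[_]bb_   read _ → write b, move +1, go to q0
q0 | bb__b[b]b_   read b → write _, move -1, go to q2
q2 | bb__[b]_b_   read b → write _, move +1, go to q3
q3 | bb___[_]b_   read _ → write b, move +1, go to q0
q0 | bb___b[b]_   read b → write _, move -1, go to q2
q2 | bb___[b]__   read b → write _, move +1, go to q3
q3 | bb____[_]_   read _ → write b, move +1, go to q0
q0 | bb____b[_]   read _ → write b, move -1, go to q2
q2 | bb____[b]b   read b → write _, move +1, go to q3
q3 | bb_____[b]
The non-blank tape span at halt is bb_____b.

bb_____b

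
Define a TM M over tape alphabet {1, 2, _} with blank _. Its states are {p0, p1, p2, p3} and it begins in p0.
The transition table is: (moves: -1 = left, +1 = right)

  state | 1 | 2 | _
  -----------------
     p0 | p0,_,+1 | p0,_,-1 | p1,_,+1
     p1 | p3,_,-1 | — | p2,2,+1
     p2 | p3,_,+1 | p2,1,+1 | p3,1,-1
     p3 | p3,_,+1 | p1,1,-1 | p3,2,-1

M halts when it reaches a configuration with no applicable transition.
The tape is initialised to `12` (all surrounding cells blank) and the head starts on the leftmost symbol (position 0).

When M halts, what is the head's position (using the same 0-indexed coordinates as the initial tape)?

1

p0 | _[1]2___   read 1 → write _, move +1, go to p0
p0 | __[2]___   read 2 → write _, move -1, go to p0
p0 | _[_]____   read _ → write _, move +1, go to p1
p1 | __[_]___   read _ → write 2, move +1, go to p2
p2 | __2[_]__   read _ → write 1, move -1, go to p3
p3 | __[2]1__   read 2 → write 1, move -1, go to p1
p1 | _[_]11__   read _ → write 2, move +1, go to p2
p2 | _2[1]1__   read 1 → write _, move +1, go to p3
p3 | _2_[1]__   read 1 → write _, move +1, go to p3
p3 | _2__[_]_   read _ → write 2, move -1, go to p3
p3 | _2_[_]2_   read _ → write 2, move -1, go to p3
p3 | _2[_]22_   read _ → write 2, move -1, go to p3
p3 | _[2]222_   read 2 → write 1, move -1, go to p1
p1 | [_]1222_   read _ → write 2, move +1, go to p2
p2 | 2[1]222_   read 1 → write _, move +1, go to p3
p3 | 2_[2]22_   read 2 → write 1, move -1, go to p1
p1 | 2[_]122_   read _ → write 2, move +1, go to p2
p2 | 22[1]22_   read 1 → write _, move +1, go to p3
p3 | 22_[2]2_   read 2 → write 1, move -1, go to p1
p1 | 22[_]12_   read _ → write 2, move +1, go to p2
p2 | 222[1]2_   read 1 → write _, move +1, go to p3
p3 | 222_[2]_   read 2 → write 1, move -1, go to p1
p1 | 222[_]1_   read _ → write 2, move +1, go to p2
p2 | 2222[1]_   read 1 → write _, move +1, go to p3
p3 | 2222_[_]   read _ → write 2, move -1, go to p3
p3 | 2222[_]2   read _ → write 2, move -1, go to p3
p3 | 222[2]22   read 2 → write 1, move -1, go to p1
p1 | 22[2]122
At halt the head is at cell 1.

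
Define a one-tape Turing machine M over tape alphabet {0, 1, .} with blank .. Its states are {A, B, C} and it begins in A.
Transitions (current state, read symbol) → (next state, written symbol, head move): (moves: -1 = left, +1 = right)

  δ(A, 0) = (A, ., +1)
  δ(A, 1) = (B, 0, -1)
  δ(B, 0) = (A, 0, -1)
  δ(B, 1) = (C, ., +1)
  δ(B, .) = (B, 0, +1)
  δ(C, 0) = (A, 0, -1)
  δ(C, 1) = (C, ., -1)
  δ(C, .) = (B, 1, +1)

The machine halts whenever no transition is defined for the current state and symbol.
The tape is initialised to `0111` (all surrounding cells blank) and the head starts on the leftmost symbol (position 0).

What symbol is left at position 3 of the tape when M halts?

state=A head=0 tape=[0]111.   (A,0)→(A,.,+1)
state=A head=1 tape=.[1]11.   (A,1)→(B,0,-1)
state=B head=0 tape=[.]011.   (B,.)→(B,0,+1)
state=B head=1 tape=0[0]11.   (B,0)→(A,0,-1)
state=A head=0 tape=[0]011.   (A,0)→(A,.,+1)
state=A head=1 tape=.[0]11.   (A,0)→(A,.,+1)
state=A head=2 tape=..[1]1.   (A,1)→(B,0,-1)
state=B head=1 tape=.[.]01.   (B,.)→(B,0,+1)
state=B head=2 tape=.0[0]1.   (B,0)→(A,0,-1)
state=A head=1 tape=.[0]01.   (A,0)→(A,.,+1)
state=A head=2 tape=..[0]1.   (A,0)→(A,.,+1)
state=A head=3 tape=...[1].   (A,1)→(B,0,-1)
state=B head=2 tape=..[.]0.   (B,.)→(B,0,+1)
state=B head=3 tape=..0[0].   (B,0)→(A,0,-1)
state=A head=2 tape=..[0]0.   (A,0)→(A,.,+1)
state=A head=3 tape=...[0].   (A,0)→(A,.,+1)
state=A head=4 tape=....[.]
Cell 3 holds . when M halts.

.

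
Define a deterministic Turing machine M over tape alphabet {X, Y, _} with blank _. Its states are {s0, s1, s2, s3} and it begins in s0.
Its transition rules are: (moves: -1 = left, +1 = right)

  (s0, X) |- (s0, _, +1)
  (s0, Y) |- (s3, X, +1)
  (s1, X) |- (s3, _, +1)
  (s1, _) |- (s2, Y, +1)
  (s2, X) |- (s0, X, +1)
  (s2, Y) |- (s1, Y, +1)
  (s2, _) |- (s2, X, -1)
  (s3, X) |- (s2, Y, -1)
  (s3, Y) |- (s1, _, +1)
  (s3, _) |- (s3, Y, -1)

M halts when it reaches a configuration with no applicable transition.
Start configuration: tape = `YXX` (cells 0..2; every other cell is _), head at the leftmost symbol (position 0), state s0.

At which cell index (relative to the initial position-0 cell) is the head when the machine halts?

5

state=s0 head=0 tape=[Y]XX____   (s0,Y)→(s3,X,+1)
state=s3 head=1 tape=X[X]X____   (s3,X)→(s2,Y,-1)
state=s2 head=0 tape=[X]YX____   (s2,X)→(s0,X,+1)
state=s0 head=1 tape=X[Y]X____   (s0,Y)→(s3,X,+1)
state=s3 head=2 tape=XX[X]____   (s3,X)→(s2,Y,-1)
state=s2 head=1 tape=X[X]Y____   (s2,X)→(s0,X,+1)
state=s0 head=2 tape=XX[Y]____   (s0,Y)→(s3,X,+1)
state=s3 head=3 tape=XXX[_]___   (s3,_)→(s3,Y,-1)
state=s3 head=2 tape=XX[X]Y___   (s3,X)→(s2,Y,-1)
state=s2 head=1 tape=X[X]YY___   (s2,X)→(s0,X,+1)
state=s0 head=2 tape=XX[Y]Y___   (s0,Y)→(s3,X,+1)
state=s3 head=3 tape=XXX[Y]___   (s3,Y)→(s1,_,+1)
state=s1 head=4 tape=XXX_[_]__   (s1,_)→(s2,Y,+1)
state=s2 head=5 tape=XXX_Y[_]_   (s2,_)→(s2,X,-1)
state=s2 head=4 tape=XXX_[Y]X_   (s2,Y)→(s1,Y,+1)
state=s1 head=5 tape=XXX_Y[X]_   (s1,X)→(s3,_,+1)
state=s3 head=6 tape=XXX_Y_[_]   (s3,_)→(s3,Y,-1)
state=s3 head=5 tape=XXX_Y[_]Y   (s3,_)→(s3,Y,-1)
state=s3 head=4 tape=XXX_[Y]YY   (s3,Y)→(s1,_,+1)
state=s1 head=5 tape=XXX__[Y]Y
At halt the head is at cell 5.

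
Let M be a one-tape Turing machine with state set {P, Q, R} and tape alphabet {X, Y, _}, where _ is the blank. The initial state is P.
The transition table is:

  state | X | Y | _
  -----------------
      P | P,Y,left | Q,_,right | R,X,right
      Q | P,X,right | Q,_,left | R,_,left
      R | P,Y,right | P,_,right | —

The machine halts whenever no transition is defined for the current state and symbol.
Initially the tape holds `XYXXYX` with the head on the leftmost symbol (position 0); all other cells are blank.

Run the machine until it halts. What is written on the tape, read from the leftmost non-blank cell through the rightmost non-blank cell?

state=P head=0 tape=_[X]YXXYX   (P,X)→(P,Y,left)
state=P head=-1 tape=[_]YYXXYX   (P,_)→(R,X,right)
state=R head=0 tape=X[Y]YXXYX   (R,Y)→(P,_,right)
state=P head=1 tape=X_[Y]XXYX   (P,Y)→(Q,_,right)
state=Q head=2 tape=X__[X]XYX   (Q,X)→(P,X,right)
state=P head=3 tape=X__X[X]YX   (P,X)→(P,Y,left)
state=P head=2 tape=X__[X]YYX   (P,X)→(P,Y,left)
state=P head=1 tape=X_[_]YYYX   (P,_)→(R,X,right)
state=R head=2 tape=X_X[Y]YYX   (R,Y)→(P,_,right)
state=P head=3 tape=X_X_[Y]YX   (P,Y)→(Q,_,right)
state=Q head=4 tape=X_X__[Y]X   (Q,Y)→(Q,_,left)
state=Q head=3 tape=X_X_[_]_X   (Q,_)→(R,_,left)
state=R head=2 tape=X_X[_]__X
The non-blank tape span at halt is X_X___X.

X_X___X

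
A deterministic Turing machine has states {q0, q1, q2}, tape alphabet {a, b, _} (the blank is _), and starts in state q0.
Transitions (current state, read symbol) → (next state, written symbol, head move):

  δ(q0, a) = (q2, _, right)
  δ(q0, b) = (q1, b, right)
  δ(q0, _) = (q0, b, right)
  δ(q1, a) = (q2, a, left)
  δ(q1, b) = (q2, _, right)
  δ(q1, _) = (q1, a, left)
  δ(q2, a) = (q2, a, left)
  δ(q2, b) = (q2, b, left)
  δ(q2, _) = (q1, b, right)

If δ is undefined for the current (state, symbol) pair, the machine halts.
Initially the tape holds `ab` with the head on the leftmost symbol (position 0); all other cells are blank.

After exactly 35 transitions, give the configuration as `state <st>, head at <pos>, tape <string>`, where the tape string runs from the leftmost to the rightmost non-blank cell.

q0 | __[a]b__   read a → write _, move right, go to q2
q2 | ___[b]__   read b → write b, move left, go to q2
q2 | __[_]b__   read _ → write b, move right, go to q1
q1 | __b[b]__   read b → write _, move right, go to q2
q2 | __b_[_]_   read _ → write b, move right, go to q1
q1 | __b_b[_]   read _ → write a, move left, go to q1
q1 | __b_[b]a   read b → write _, move right, go to q2
q2 | __b__[a]   read a → write a, move left, go to q2
q2 | __b_[_]a   read _ → write b, move right, go to q1
q1 | __b_b[a]   read a → write a, move left, go to q2
q2 | __b_[b]a   read b → write b, move left, go to q2
q2 | __b[_]ba   read _ → write b, move right, go to q1
q1 | __bb[b]a   read b → write _, move right, go to q2
q2 | __bb_[a]   read a → write a, move left, go to q2
q2 | __bb[_]a   read _ → write b, move right, go to q1
q1 | __bbb[a]   read a → write a, move left, go to q2
q2 | __bb[b]a   read b → write b, move left, go to q2
q2 | __b[b]ba   read b → write b, move left, go to q2
q2 | __[b]bba   read b → write b, move left, go to q2
q2 | _[_]bbba   read _ → write b, move right, go to q1
q1 | _b[b]bba   read b → write _, move right, go to q2
q2 | _b_[b]ba   read b → write b, move left, go to q2
q2 | _b[_]bba   read _ → write b, move right, go to q1
q1 | _bb[b]ba   read b → write _, move right, go to q2
q2 | _bb_[b]a   read b → write b, move left, go to q2
q2 | _bb[_]ba   read _ → write b, move right, go to q1
q1 | _bbb[b]a   read b → write _, move right, go to q2
q2 | _bbb_[a]   read a → write a, move left, go to q2
q2 | _bbb[_]a   read _ → write b, move right, go to q1
q1 | _bbbb[a]   read a → write a, move left, go to q2
q2 | _bbb[b]a   read b → write b, move left, go to q2
q2 | _bb[b]ba   read b → write b, move left, go to q2
q2 | _b[b]bba   read b → write b, move left, go to q2
q2 | _[b]bbba   read b → write b, move left, go to q2
q2 | [_]bbbba   read _ → write b, move right, go to q1
q1 | b[b]bbba
After 35 steps: state q1, head at -1, tape bbbbba.

state q1, head at -1, tape bbbbba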